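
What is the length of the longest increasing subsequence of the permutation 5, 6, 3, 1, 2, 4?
3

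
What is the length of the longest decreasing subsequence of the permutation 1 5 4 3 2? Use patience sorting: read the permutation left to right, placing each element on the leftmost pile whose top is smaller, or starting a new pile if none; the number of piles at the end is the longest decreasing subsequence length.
1: new pile. tops = [1]
5: onto pile 1 (replacing 1). tops = [5]
4: new pile. tops = [5, 4]
3: new pile. tops = [5, 4, 3]
2: new pile. tops = [5, 4, 3, 2]

4 piles, so the longest decreasing subsequence has length 4.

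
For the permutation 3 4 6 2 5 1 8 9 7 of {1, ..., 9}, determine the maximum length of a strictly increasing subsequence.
5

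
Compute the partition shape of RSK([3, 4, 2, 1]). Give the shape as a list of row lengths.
[2, 1, 1]

Row-insert each entry into an empty tableau.

After inserting 3: P = [[3]].
After inserting 4: P = [[3, 4]].
After inserting 2: P = [[2, 4], [3]].
After inserting 1: P = [[1, 4], [2], [3]].

The final insertion tableau P = [[1, 4], [2], [3]] has shape [2, 1, 1].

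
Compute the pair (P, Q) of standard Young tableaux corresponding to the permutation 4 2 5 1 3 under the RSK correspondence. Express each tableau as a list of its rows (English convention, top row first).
P = [[1, 3], [2, 5], [4]], Q = [[1, 3], [2, 5], [4]]

Insert each entry of the permutation into P by Schensted row insertion, recording in Q the position of each new cell.

Insert 4: appended to row 1. P = [[4]].
Insert 2: 2 bumps 4 from row 1; 4 starts row 2. P = [[2], [4]].
Insert 5: appended to row 1. P = [[2, 5], [4]].
Insert 1: 1 bumps 2 from row 1; 2 bumps 4 from row 2; 4 starts row 3. P = [[1, 5], [2], [4]].
Insert 3: 3 bumps 5 from row 1; 5 appends to row 2. P = [[1, 3], [2, 5], [4]].

So P = [[1, 3], [2, 5], [4]], Q = [[1, 3], [2, 5], [4]].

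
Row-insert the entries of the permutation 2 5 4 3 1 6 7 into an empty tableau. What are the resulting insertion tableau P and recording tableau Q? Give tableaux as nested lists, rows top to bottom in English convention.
P = [[1, 3, 6, 7], [2], [4], [5]], Q = [[1, 2, 6, 7], [3], [4], [5]]

Insert each entry of the permutation into P by Schensted row insertion, recording in Q the position of each new cell.

Insert 2: appended to row 1. P = [[2]].
Insert 5: appended to row 1. P = [[2, 5]].
Insert 4: 4 bumps 5 from row 1; 5 starts row 2. P = [[2, 4], [5]].
Insert 3: 3 bumps 4 from row 1; 4 bumps 5 from row 2; 5 starts row 3. P = [[2, 3], [4], [5]].
Insert 1: 1 bumps 2 from row 1; 2 bumps 4 from row 2; 4 bumps 5 from row 3; 5 starts row 4. P = [[1, 3], [2], [4], [5]].
Insert 6: appended to row 1. P = [[1, 3, 6], [2], [4], [5]].
Insert 7: appended to row 1. P = [[1, 3, 6, 7], [2], [4], [5]].

So P = [[1, 3, 6, 7], [2], [4], [5]], Q = [[1, 2, 6, 7], [3], [4], [5]].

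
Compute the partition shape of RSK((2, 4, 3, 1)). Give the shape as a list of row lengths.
[2, 1, 1]

RSK row insertion gives P = [[1, 3], [2], [4]], which has shape [2, 1, 1].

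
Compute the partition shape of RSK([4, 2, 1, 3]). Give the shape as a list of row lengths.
RSK row insertion gives P = [[1, 3], [2], [4]], which has shape [2, 1, 1].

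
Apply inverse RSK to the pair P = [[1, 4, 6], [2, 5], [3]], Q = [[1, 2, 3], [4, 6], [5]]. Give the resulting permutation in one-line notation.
3 5 6 2 1 4

Reverse RSK: for i = n, n-1, ..., 1, locate i in Q, remove the corresponding corner cell from P, and reverse-bump its entry up through P; the value ejected from row 1 is w(i).

So w = 3 5 6 2 1 4.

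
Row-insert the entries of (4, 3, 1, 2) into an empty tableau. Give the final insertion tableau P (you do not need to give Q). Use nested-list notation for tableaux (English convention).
P = [[1, 2], [3], [4]]

Insert 4: appended to row 1. P = [[4]].
Insert 3: 3 bumps 4 from row 1; 4 starts row 2. P = [[3], [4]].
Insert 1: 1 bumps 3 from row 1; 3 bumps 4 from row 2; 4 starts row 3. P = [[1], [3], [4]].
Insert 2: appended to row 1. P = [[1, 2], [3], [4]].

So P = [[1, 2], [3], [4]].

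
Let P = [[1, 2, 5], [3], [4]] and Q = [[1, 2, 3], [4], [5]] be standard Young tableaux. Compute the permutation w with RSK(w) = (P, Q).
Reverse the RSK construction: for i from n down to 1, find the cell of Q containing i, remove the entry at that cell from P, and reverse-bump it up through P; the value ejected from row 1 is w(i).

Step i=5: Q has 5 at row 3, column 1; remove 4 from row 3 of P and reverse-bump: 4 enters row 2 and ejects 3; 3 enters row 1 and ejects 2. So w(5) = 2. P is now [[1, 3, 5], [4]].
Step i=4: Q has 4 at row 2, column 1; remove 4 from row 2 of P and reverse-bump: 4 enters row 1 and ejects 3. So w(4) = 3. P is now [[1, 4, 5]].
Step i=3: Q has 3 at row 1, column 3; remove that cell from P, ejecting 5. So w(3) = 5. P is now [[1, 4]].
Step i=2: Q has 2 at row 1, column 2; remove that cell from P, ejecting 4. So w(2) = 4. P is now [[1]].
Step i=1: Q has 1 at row 1, column 1; remove that cell from P, ejecting 1. So w(1) = 1. P is now [].

So w = 1 4 5 3 2.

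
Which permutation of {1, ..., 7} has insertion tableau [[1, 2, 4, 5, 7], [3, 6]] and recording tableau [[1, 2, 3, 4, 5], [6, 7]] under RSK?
1 3 4 6 7 2 5

Reverse the RSK construction: for i from n down to 1, find the cell of Q containing i, remove the entry at that cell from P, and reverse-bump it up through P; the value ejected from row 1 is w(i).

Step i=7: Q has 7 at row 2, column 2; remove 6 from row 2 of P and reverse-bump: 6 enters row 1 and ejects 5. So w(7) = 5. P is now [[1, 2, 4, 6, 7], [3]].
Step i=6: Q has 6 at row 2, column 1; remove 3 from row 2 of P and reverse-bump: 3 enters row 1 and ejects 2. So w(6) = 2. P is now [[1, 3, 4, 6, 7]].
Step i=5: Q has 5 at row 1, column 5; remove that cell from P, ejecting 7. So w(5) = 7. P is now [[1, 3, 4, 6]].
Step i=4: Q has 4 at row 1, column 4; remove that cell from P, ejecting 6. So w(4) = 6. P is now [[1, 3, 4]].
Step i=3: Q has 3 at row 1, column 3; remove that cell from P, ejecting 4. So w(3) = 4. P is now [[1, 3]].
Step i=2: Q has 2 at row 1, column 2; remove that cell from P, ejecting 3. So w(2) = 3. P is now [[1]].
Step i=1: Q has 1 at row 1, column 1; remove that cell from P, ejecting 1. So w(1) = 1. P is now [].

So w = 1 3 4 6 7 2 5.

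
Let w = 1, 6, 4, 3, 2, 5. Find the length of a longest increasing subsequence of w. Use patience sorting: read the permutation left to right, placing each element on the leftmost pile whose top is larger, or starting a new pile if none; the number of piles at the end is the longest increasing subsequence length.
3

1: new pile. tops = [1]
6: new pile. tops = [1, 6]
4: onto pile 2 (replacing 6). tops = [1, 4]
3: onto pile 2 (replacing 4). tops = [1, 3]
2: onto pile 2 (replacing 3). tops = [1, 2]
5: new pile. tops = [1, 2, 5]

3 piles, so the longest increasing subsequence has length 3.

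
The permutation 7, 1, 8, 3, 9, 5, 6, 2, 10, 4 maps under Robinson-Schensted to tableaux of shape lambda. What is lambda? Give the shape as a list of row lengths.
RSK row insertion gives P = [[1, 2, 4, 6, 10], [3, 5, 9], [7, 8]], which has shape [5, 3, 2].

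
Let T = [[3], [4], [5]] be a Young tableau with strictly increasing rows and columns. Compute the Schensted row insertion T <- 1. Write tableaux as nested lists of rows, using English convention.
In row 1, 1 replaces 3 (the leftmost entry greater than 1); 3 is bumped to row 2. In row 2, 3 replaces 4 (the leftmost entry greater than 3); 4 is bumped to row 3. In row 3, 4 replaces 5 (the leftmost entry greater than 4); 5 is bumped to row 4. 5 starts a new row 4. The new tableau is [[1], [3], [4], [5]].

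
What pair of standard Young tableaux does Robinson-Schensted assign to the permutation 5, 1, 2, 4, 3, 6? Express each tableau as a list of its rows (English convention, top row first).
Insert each entry of the permutation into P by Schensted row insertion, recording in Q the position of each new cell.

Insert 5: appended to row 1. P = [[5]].
Insert 1: 1 bumps 5 from row 1; 5 starts row 2. P = [[1], [5]].
Insert 2: appended to row 1. P = [[1, 2], [5]].
Insert 4: appended to row 1. P = [[1, 2, 4], [5]].
Insert 3: 3 bumps 4 from row 1; 4 bumps 5 from row 2; 5 starts row 3. P = [[1, 2, 3], [4], [5]].
Insert 6: appended to row 1. P = [[1, 2, 3, 6], [4], [5]].

So P = [[1, 2, 3, 6], [4], [5]], Q = [[1, 3, 4, 6], [2], [5]].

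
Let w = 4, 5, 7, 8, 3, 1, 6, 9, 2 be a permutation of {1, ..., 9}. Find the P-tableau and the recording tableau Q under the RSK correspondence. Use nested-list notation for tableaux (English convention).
P = [[1, 2, 6, 8, 9], [3, 5], [4, 7]], Q = [[1, 2, 3, 4, 8], [5, 7], [6, 9]]

Insert each entry of the permutation into P by Schensted row insertion, recording in Q the position of each new cell.

Insert 4: appended to row 1. P = [[4]].
Insert 5: appended to row 1. P = [[4, 5]].
Insert 7: appended to row 1. P = [[4, 5, 7]].
Insert 8: appended to row 1. P = [[4, 5, 7, 8]].
Insert 3: 3 bumps 4 from row 1; 4 starts row 2. P = [[3, 5, 7, 8], [4]].
Insert 1: 1 bumps 3 from row 1; 3 bumps 4 from row 2; 4 starts row 3. P = [[1, 5, 7, 8], [3], [4]].
Insert 6: 6 bumps 7 from row 1; 7 appends to row 2. P = [[1, 5, 6, 8], [3, 7], [4]].
Insert 9: appended to row 1. P = [[1, 5, 6, 8, 9], [3, 7], [4]].
Insert 2: 2 bumps 5 from row 1; 5 bumps 7 from row 2; 7 appends to row 3. P = [[1, 2, 6, 8, 9], [3, 5], [4, 7]].

So P = [[1, 2, 6, 8, 9], [3, 5], [4, 7]], Q = [[1, 2, 3, 4, 8], [5, 7], [6, 9]].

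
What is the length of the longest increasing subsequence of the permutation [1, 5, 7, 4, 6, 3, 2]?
3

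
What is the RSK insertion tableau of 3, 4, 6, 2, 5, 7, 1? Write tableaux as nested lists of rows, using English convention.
Insert 3: appended to row 1. P = [[3]].
Insert 4: appended to row 1. P = [[3, 4]].
Insert 6: appended to row 1. P = [[3, 4, 6]].
Insert 2: 2 bumps 3 from row 1; 3 starts row 2. P = [[2, 4, 6], [3]].
Insert 5: 5 bumps 6 from row 1; 6 appends to row 2. P = [[2, 4, 5], [3, 6]].
Insert 7: appended to row 1. P = [[2, 4, 5, 7], [3, 6]].
Insert 1: 1 bumps 2 from row 1; 2 bumps 3 from row 2; 3 starts row 3. P = [[1, 4, 5, 7], [2, 6], [3]].

So P = [[1, 4, 5, 7], [2, 6], [3]].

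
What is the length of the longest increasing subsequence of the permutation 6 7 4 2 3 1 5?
3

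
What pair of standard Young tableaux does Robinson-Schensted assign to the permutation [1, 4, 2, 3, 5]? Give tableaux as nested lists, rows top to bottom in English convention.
P = [[1, 2, 3, 5], [4]], Q = [[1, 2, 4, 5], [3]]

Insert each entry of the permutation into P by Schensted row insertion, recording in Q the position of each new cell.

After inserting 1: P = [[1]].
After inserting 4: P = [[1, 4]].
After inserting 2: P = [[1, 2], [4]].
After inserting 3: P = [[1, 2, 3], [4]].
After inserting 5: P = [[1, 2, 3, 5], [4]].

So P = [[1, 2, 3, 5], [4]], Q = [[1, 2, 4, 5], [3]].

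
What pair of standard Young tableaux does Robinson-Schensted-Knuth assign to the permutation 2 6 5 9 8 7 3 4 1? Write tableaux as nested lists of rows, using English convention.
P = [[1, 3, 4], [2, 7], [5, 8], [6], [9]], Q = [[1, 2, 4], [3, 5], [6, 8], [7], [9]]

Insert each entry of the permutation into P by Schensted row insertion, recording in Q the position of each new cell.

Insert 2: appended to row 1. P = [[2]].
Insert 6: appended to row 1. P = [[2, 6]].
Insert 5: 5 bumps 6 from row 1; 6 starts row 2. P = [[2, 5], [6]].
Insert 9: appended to row 1. P = [[2, 5, 9], [6]].
Insert 8: 8 bumps 9 from row 1; 9 appends to row 2. P = [[2, 5, 8], [6, 9]].
Insert 7: 7 bumps 8 from row 1; 8 bumps 9 from row 2; 9 starts row 3. P = [[2, 5, 7], [6, 8], [9]].
Insert 3: 3 bumps 5 from row 1; 5 bumps 6 from row 2; 6 bumps 9 from row 3; 9 starts row 4. P = [[2, 3, 7], [5, 8], [6], [9]].
Insert 4: 4 bumps 7 from row 1; 7 bumps 8 from row 2; 8 appends to row 3. P = [[2, 3, 4], [5, 7], [6, 8], [9]].
Insert 1: 1 bumps 2 from row 1; 2 bumps 5 from row 2; 5 bumps 6 from row 3; 6 bumps 9 from row 4; 9 starts row 5. P = [[1, 3, 4], [2, 7], [5, 8], [6], [9]].

So P = [[1, 3, 4], [2, 7], [5, 8], [6], [9]], Q = [[1, 2, 4], [3, 5], [6, 8], [7], [9]].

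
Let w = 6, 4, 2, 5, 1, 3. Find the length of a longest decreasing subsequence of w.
4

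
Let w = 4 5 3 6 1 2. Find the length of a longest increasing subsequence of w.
3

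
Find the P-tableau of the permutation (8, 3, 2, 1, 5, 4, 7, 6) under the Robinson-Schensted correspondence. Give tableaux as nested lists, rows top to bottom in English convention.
Insert 8: appended to row 1. P = [[8]].
Insert 3: 3 bumps 8 from row 1; 8 starts row 2. P = [[3], [8]].
Insert 2: 2 bumps 3 from row 1; 3 bumps 8 from row 2; 8 starts row 3. P = [[2], [3], [8]].
Insert 1: 1 bumps 2 from row 1; 2 bumps 3 from row 2; 3 bumps 8 from row 3; 8 starts row 4. P = [[1], [2], [3], [8]].
Insert 5: appended to row 1. P = [[1, 5], [2], [3], [8]].
Insert 4: 4 bumps 5 from row 1; 5 appends to row 2. P = [[1, 4], [2, 5], [3], [8]].
Insert 7: appended to row 1. P = [[1, 4, 7], [2, 5], [3], [8]].
Insert 6: 6 bumps 7 from row 1; 7 appends to row 2. P = [[1, 4, 6], [2, 5, 7], [3], [8]].

So P = [[1, 4, 6], [2, 5, 7], [3], [8]].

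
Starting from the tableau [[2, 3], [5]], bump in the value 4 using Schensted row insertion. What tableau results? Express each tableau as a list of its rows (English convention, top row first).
4 is larger than every entry of row 1, so it is appended to row 1. The new tableau is [[2, 3, 4], [5]].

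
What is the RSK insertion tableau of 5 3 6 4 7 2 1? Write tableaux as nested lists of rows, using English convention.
Insert 5: appended to row 1. P = [[5]].
Insert 3: 3 bumps 5 from row 1; 5 starts row 2. P = [[3], [5]].
Insert 6: appended to row 1. P = [[3, 6], [5]].
Insert 4: 4 bumps 6 from row 1; 6 appends to row 2. P = [[3, 4], [5, 6]].
Insert 7: appended to row 1. P = [[3, 4, 7], [5, 6]].
Insert 2: 2 bumps 3 from row 1; 3 bumps 5 from row 2; 5 starts row 3. P = [[2, 4, 7], [3, 6], [5]].
Insert 1: 1 bumps 2 from row 1; 2 bumps 3 from row 2; 3 bumps 5 from row 3; 5 starts row 4. P = [[1, 4, 7], [2, 6], [3], [5]].

So P = [[1, 4, 7], [2, 6], [3], [5]].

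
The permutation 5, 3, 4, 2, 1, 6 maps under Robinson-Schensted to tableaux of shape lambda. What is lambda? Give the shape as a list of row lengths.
[3, 1, 1, 1]

Row-insert each entry into an empty tableau.

After inserting 5: P = [[5]].
After inserting 3: P = [[3], [5]].
After inserting 4: P = [[3, 4], [5]].
After inserting 2: P = [[2, 4], [3], [5]].
After inserting 1: P = [[1, 4], [2], [3], [5]].
After inserting 6: P = [[1, 4, 6], [2], [3], [5]].

The final insertion tableau P = [[1, 4, 6], [2], [3], [5]] has shape [3, 1, 1, 1].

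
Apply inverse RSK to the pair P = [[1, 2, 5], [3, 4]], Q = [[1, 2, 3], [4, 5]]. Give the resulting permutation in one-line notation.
Reverse the RSK construction: for i from n down to 1, find the cell of Q containing i, remove the entry at that cell from P, and reverse-bump it up through P; the value ejected from row 1 is w(i).

Step i=5: Q has 5 at row 2, column 2; remove 4 from row 2 of P and reverse-bump: 4 enters row 1 and ejects 2. So w(5) = 2. P is now [[1, 4, 5], [3]].
Step i=4: Q has 4 at row 2, column 1; remove 3 from row 2 of P and reverse-bump: 3 enters row 1 and ejects 1. So w(4) = 1. P is now [[3, 4, 5]].
Step i=3: Q has 3 at row 1, column 3; remove that cell from P, ejecting 5. So w(3) = 5. P is now [[3, 4]].
Step i=2: Q has 2 at row 1, column 2; remove that cell from P, ejecting 4. So w(2) = 4. P is now [[3]].
Step i=1: Q has 1 at row 1, column 1; remove that cell from P, ejecting 3. So w(1) = 3. P is now [].

So w = 3 4 5 1 2.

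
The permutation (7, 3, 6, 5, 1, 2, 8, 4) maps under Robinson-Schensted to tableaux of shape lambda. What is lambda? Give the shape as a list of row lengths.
Row-insert each entry into an empty tableau.

After inserting 7: P = [[7]].
After inserting 3: P = [[3], [7]].
After inserting 6: P = [[3, 6], [7]].
After inserting 5: P = [[3, 5], [6], [7]].
After inserting 1: P = [[1, 5], [3], [6], [7]].
After inserting 2: P = [[1, 2], [3, 5], [6], [7]].
After inserting 8: P = [[1, 2, 8], [3, 5], [6], [7]].
After inserting 4: P = [[1, 2, 4], [3, 5, 8], [6], [7]].

The final insertion tableau P = [[1, 2, 4], [3, 5, 8], [6], [7]] has shape [3, 3, 1, 1].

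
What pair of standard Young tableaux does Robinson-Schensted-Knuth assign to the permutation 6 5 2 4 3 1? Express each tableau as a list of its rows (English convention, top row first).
Insert each entry of the permutation into P by Schensted row insertion, recording in Q the position of each new cell.

Insert 6: appended to row 1. P = [[6]], Q = [[1]].
Insert 5: 5 bumps 6 from row 1; 6 starts row 2. P = [[5], [6]], Q = [[1], [2]].
Insert 2: 2 bumps 5 from row 1; 5 bumps 6 from row 2; 6 starts row 3. P = [[2], [5], [6]], Q = [[1], [2], [3]].
Insert 4: appended to row 1. P = [[2, 4], [5], [6]], Q = [[1, 4], [2], [3]].
Insert 3: 3 bumps 4 from row 1; 4 bumps 5 from row 2; 5 bumps 6 from row 3; 6 starts row 4. P = [[2, 3], [4], [5], [6]], Q = [[1, 4], [2], [3], [5]].
Insert 1: 1 bumps 2 from row 1; 2 bumps 4 from row 2; 4 bumps 5 from row 3; 5 bumps 6 from row 4; 6 starts row 5. P = [[1, 3], [2], [4], [5], [6]], Q = [[1, 4], [2], [3], [5], [6]].

So P = [[1, 3], [2], [4], [5], [6]], Q = [[1, 4], [2], [3], [5], [6]].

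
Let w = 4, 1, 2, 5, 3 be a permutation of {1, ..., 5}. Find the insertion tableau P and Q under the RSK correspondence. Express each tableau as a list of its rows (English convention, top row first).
P = [[1, 2, 3], [4, 5]], Q = [[1, 3, 4], [2, 5]]

Insert each entry of the permutation into P by Schensted row insertion, recording in Q the position of each new cell.

Insert 4: appended to row 1. P = [[4]].
Insert 1: 1 bumps 4 from row 1; 4 starts row 2. P = [[1], [4]].
Insert 2: appended to row 1. P = [[1, 2], [4]].
Insert 5: appended to row 1. P = [[1, 2, 5], [4]].
Insert 3: 3 bumps 5 from row 1; 5 appends to row 2. P = [[1, 2, 3], [4, 5]].

So P = [[1, 2, 3], [4, 5]], Q = [[1, 3, 4], [2, 5]].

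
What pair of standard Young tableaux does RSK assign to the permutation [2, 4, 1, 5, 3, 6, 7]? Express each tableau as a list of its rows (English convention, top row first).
P = [[1, 3, 5, 6, 7], [2, 4]], Q = [[1, 2, 4, 6, 7], [3, 5]]

Insert each entry of the permutation into P by Schensted row insertion, recording in Q the position of each new cell.

Insert 2: appended to row 1. P = [[2]].
Insert 4: appended to row 1. P = [[2, 4]].
Insert 1: 1 bumps 2 from row 1; 2 starts row 2. P = [[1, 4], [2]].
Insert 5: appended to row 1. P = [[1, 4, 5], [2]].
Insert 3: 3 bumps 4 from row 1; 4 appends to row 2. P = [[1, 3, 5], [2, 4]].
Insert 6: appended to row 1. P = [[1, 3, 5, 6], [2, 4]].
Insert 7: appended to row 1. P = [[1, 3, 5, 6, 7], [2, 4]].

So P = [[1, 3, 5, 6, 7], [2, 4]], Q = [[1, 2, 4, 6, 7], [3, 5]].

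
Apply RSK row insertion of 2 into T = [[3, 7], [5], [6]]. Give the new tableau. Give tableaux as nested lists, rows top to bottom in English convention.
In row 1, 2 replaces 3 (the leftmost entry greater than 2); 3 is bumped to row 2. In row 2, 3 replaces 5 (the leftmost entry greater than 3); 5 is bumped to row 3. In row 3, 5 replaces 6 (the leftmost entry greater than 5); 6 is bumped to row 4. 6 starts a new row 4. The new tableau is [[2, 7], [3], [5], [6]].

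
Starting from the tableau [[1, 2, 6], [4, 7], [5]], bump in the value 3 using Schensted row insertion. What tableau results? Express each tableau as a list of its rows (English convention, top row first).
In row 1, 3 replaces 6 (the leftmost entry greater than 3); 6 is bumped to row 2. In row 2, 6 replaces 7 (the leftmost entry greater than 6); 7 is bumped to row 3. 7 is appended to row 3. The new tableau is [[1, 2, 3], [4, 6], [5, 7]].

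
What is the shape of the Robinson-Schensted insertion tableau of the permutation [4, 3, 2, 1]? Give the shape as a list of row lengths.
[1, 1, 1, 1]

Row-insert each entry into an empty tableau.

After inserting 4: P = [[4]].
After inserting 3: P = [[3], [4]].
After inserting 2: P = [[2], [3], [4]].
After inserting 1: P = [[1], [2], [3], [4]].

The final insertion tableau P = [[1], [2], [3], [4]] has shape [1, 1, 1, 1].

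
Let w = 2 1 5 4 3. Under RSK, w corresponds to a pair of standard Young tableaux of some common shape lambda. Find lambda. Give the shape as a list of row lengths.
[2, 2, 1]

Row-insert each entry into an empty tableau.

After inserting 2: P = [[2]].
After inserting 1: P = [[1], [2]].
After inserting 5: P = [[1, 5], [2]].
After inserting 4: P = [[1, 4], [2, 5]].
After inserting 3: P = [[1, 3], [2, 4], [5]].

The final insertion tableau P = [[1, 3], [2, 4], [5]] has shape [2, 2, 1].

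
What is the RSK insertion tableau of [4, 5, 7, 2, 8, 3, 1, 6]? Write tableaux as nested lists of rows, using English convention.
Insert 4: appended to row 1. P = [[4]].
Insert 5: appended to row 1. P = [[4, 5]].
Insert 7: appended to row 1. P = [[4, 5, 7]].
Insert 2: 2 bumps 4 from row 1; 4 starts row 2. P = [[2, 5, 7], [4]].
Insert 8: appended to row 1. P = [[2, 5, 7, 8], [4]].
Insert 3: 3 bumps 5 from row 1; 5 appends to row 2. P = [[2, 3, 7, 8], [4, 5]].
Insert 1: 1 bumps 2 from row 1; 2 bumps 4 from row 2; 4 starts row 3. P = [[1, 3, 7, 8], [2, 5], [4]].
Insert 6: 6 bumps 7 from row 1; 7 appends to row 2. P = [[1, 3, 6, 8], [2, 5, 7], [4]].

So P = [[1, 3, 6, 8], [2, 5, 7], [4]].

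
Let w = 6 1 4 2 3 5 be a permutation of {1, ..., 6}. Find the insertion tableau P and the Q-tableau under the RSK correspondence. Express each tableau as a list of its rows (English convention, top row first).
Insert each entry of the permutation into P by Schensted row insertion, recording in Q the position of each new cell.

Insert 6: appended to row 1. P = [[6]], Q = [[1]].
Insert 1: 1 bumps 6 from row 1; 6 starts row 2. P = [[1], [6]], Q = [[1], [2]].
Insert 4: appended to row 1. P = [[1, 4], [6]], Q = [[1, 3], [2]].
Insert 2: 2 bumps 4 from row 1; 4 bumps 6 from row 2; 6 starts row 3. P = [[1, 2], [4], [6]], Q = [[1, 3], [2], [4]].
Insert 3: appended to row 1. P = [[1, 2, 3], [4], [6]], Q = [[1, 3, 5], [2], [4]].
Insert 5: appended to row 1. P = [[1, 2, 3, 5], [4], [6]], Q = [[1, 3, 5, 6], [2], [4]].

So P = [[1, 2, 3, 5], [4], [6]], Q = [[1, 3, 5, 6], [2], [4]].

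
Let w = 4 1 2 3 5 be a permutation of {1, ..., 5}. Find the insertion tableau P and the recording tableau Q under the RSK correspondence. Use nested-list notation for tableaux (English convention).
P = [[1, 2, 3, 5], [4]], Q = [[1, 3, 4, 5], [2]]

Insert each entry of the permutation into P by Schensted row insertion, recording in Q the position of each new cell.

After inserting 4: P = [[4]].
After inserting 1: P = [[1], [4]].
After inserting 2: P = [[1, 2], [4]].
After inserting 3: P = [[1, 2, 3], [4]].
After inserting 5: P = [[1, 2, 3, 5], [4]].

So P = [[1, 2, 3, 5], [4]], Q = [[1, 3, 4, 5], [2]].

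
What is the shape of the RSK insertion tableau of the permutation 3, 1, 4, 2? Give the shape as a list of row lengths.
Row-insert each entry into an empty tableau.

After inserting 3: P = [[3]].
After inserting 1: P = [[1], [3]].
After inserting 4: P = [[1, 4], [3]].
After inserting 2: P = [[1, 2], [3, 4]].

The final insertion tableau P = [[1, 2], [3, 4]] has shape [2, 2].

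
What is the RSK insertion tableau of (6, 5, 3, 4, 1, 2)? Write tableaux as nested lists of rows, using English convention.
After inserting 6: P = [[6]].
After inserting 5: P = [[5], [6]].
After inserting 3: P = [[3], [5], [6]].
After inserting 4: P = [[3, 4], [5], [6]].
After inserting 1: P = [[1, 4], [3], [5], [6]].
After inserting 2: P = [[1, 2], [3, 4], [5], [6]].

So P = [[1, 2], [3, 4], [5], [6]].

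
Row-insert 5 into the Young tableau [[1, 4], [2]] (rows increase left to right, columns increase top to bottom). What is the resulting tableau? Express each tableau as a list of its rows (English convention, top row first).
[[1, 4, 5], [2]]

5 is larger than every entry of row 1, so it is appended to row 1. The new tableau is [[1, 4, 5], [2]].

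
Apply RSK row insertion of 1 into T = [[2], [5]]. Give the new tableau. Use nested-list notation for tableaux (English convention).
[[1], [2], [5]]

In row 1, 1 replaces 2 (the leftmost entry greater than 1); 2 is bumped to row 2. In row 2, 2 replaces 5 (the leftmost entry greater than 2); 5 is bumped to row 3. 5 starts a new row 3. The new tableau is [[1], [2], [5]].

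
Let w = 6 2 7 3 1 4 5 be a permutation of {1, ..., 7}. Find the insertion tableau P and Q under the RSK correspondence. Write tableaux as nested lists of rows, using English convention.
Insert each entry of the permutation into P by Schensted row insertion, recording in Q the position of each new cell.

After inserting 6: P = [[6]].
After inserting 2: P = [[2], [6]].
After inserting 7: P = [[2, 7], [6]].
After inserting 3: P = [[2, 3], [6, 7]].
After inserting 1: P = [[1, 3], [2, 7], [6]].
After inserting 4: P = [[1, 3, 4], [2, 7], [6]].
After inserting 5: P = [[1, 3, 4, 5], [2, 7], [6]].

So P = [[1, 3, 4, 5], [2, 7], [6]], Q = [[1, 3, 6, 7], [2, 4], [5]].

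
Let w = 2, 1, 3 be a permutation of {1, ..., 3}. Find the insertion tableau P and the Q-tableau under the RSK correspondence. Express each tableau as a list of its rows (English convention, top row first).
Insert each entry of the permutation into P by Schensted row insertion, recording in Q the position of each new cell.

After inserting 2: P = [[2]].
After inserting 1: P = [[1], [2]].
After inserting 3: P = [[1, 3], [2]].

So P = [[1, 3], [2]], Q = [[1, 3], [2]].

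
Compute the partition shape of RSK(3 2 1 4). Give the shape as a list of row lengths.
Row-insert each entry into an empty tableau.

After inserting 3: P = [[3]].
After inserting 2: P = [[2], [3]].
After inserting 1: P = [[1], [2], [3]].
After inserting 4: P = [[1, 4], [2], [3]].

The final insertion tableau P = [[1, 4], [2], [3]] has shape [2, 1, 1].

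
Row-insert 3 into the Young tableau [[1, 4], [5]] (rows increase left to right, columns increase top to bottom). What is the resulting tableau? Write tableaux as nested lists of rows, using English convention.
In row 1, 3 replaces 4 (the leftmost entry greater than 3); 4 is bumped to row 2. In row 2, 4 replaces 5 (the leftmost entry greater than 4); 5 is bumped to row 3. 5 starts a new row 3. The new tableau is [[1, 3], [4], [5]].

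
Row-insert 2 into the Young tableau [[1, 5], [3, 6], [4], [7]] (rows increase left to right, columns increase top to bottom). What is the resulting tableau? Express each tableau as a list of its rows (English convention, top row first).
[[1, 2], [3, 5], [4, 6], [7]]

In row 1, 2 replaces 5 (the leftmost entry greater than 2); 5 is bumped to row 2. In row 2, 5 replaces 6 (the leftmost entry greater than 5); 6 is bumped to row 3. 6 is appended to row 3. The new tableau is [[1, 2], [3, 5], [4, 6], [7]].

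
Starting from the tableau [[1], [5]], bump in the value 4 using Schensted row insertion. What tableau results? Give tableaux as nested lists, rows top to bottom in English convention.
4 is larger than every entry of row 1, so it is appended to row 1. The new tableau is [[1, 4], [5]].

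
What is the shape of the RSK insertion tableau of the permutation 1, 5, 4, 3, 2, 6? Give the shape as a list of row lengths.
[3, 1, 1, 1]

Row-insert each entry into an empty tableau.

After inserting 1: P = [[1]].
After inserting 5: P = [[1, 5]].
After inserting 4: P = [[1, 4], [5]].
After inserting 3: P = [[1, 3], [4], [5]].
After inserting 2: P = [[1, 2], [3], [4], [5]].
After inserting 6: P = [[1, 2, 6], [3], [4], [5]].

The final insertion tableau P = [[1, 2, 6], [3], [4], [5]] has shape [3, 1, 1, 1].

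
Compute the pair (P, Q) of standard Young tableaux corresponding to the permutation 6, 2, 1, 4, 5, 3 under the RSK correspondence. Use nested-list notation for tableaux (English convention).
P = [[1, 3, 5], [2, 4], [6]], Q = [[1, 4, 5], [2, 6], [3]]

Insert each entry of the permutation into P by Schensted row insertion, recording in Q the position of each new cell.

Insert 6: appended to row 1. P = [[6]], Q = [[1]].
Insert 2: 2 bumps 6 from row 1; 6 starts row 2. P = [[2], [6]], Q = [[1], [2]].
Insert 1: 1 bumps 2 from row 1; 2 bumps 6 from row 2; 6 starts row 3. P = [[1], [2], [6]], Q = [[1], [2], [3]].
Insert 4: appended to row 1. P = [[1, 4], [2], [6]], Q = [[1, 4], [2], [3]].
Insert 5: appended to row 1. P = [[1, 4, 5], [2], [6]], Q = [[1, 4, 5], [2], [3]].
Insert 3: 3 bumps 4 from row 1; 4 appends to row 2. P = [[1, 3, 5], [2, 4], [6]], Q = [[1, 4, 5], [2, 6], [3]].

So P = [[1, 3, 5], [2, 4], [6]], Q = [[1, 4, 5], [2, 6], [3]].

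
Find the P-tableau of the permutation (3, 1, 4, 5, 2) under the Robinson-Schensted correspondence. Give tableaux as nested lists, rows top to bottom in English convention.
P = [[1, 2, 5], [3, 4]]

Insert 3: appended to row 1. P = [[3]].
Insert 1: 1 bumps 3 from row 1; 3 starts row 2. P = [[1], [3]].
Insert 4: appended to row 1. P = [[1, 4], [3]].
Insert 5: appended to row 1. P = [[1, 4, 5], [3]].
Insert 2: 2 bumps 4 from row 1; 4 appends to row 2. P = [[1, 2, 5], [3, 4]].

So P = [[1, 2, 5], [3, 4]].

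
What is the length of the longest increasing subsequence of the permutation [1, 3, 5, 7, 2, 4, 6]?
4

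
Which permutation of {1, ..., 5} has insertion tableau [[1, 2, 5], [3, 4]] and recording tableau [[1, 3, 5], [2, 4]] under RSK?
3 1 4 2 5

Reverse the RSK construction: for i from n down to 1, find the cell of Q containing i, remove the entry at that cell from P, and reverse-bump it up through P; the value ejected from row 1 is w(i).

Step i=5: Q has 5 at row 1, column 3; remove that cell from P, ejecting 5. So w(5) = 5. P is now [[1, 2], [3, 4]].
Step i=4: Q has 4 at row 2, column 2; remove 4 from row 2 of P and reverse-bump: 4 enters row 1 and ejects 2. So w(4) = 2. P is now [[1, 4], [3]].
Step i=3: Q has 3 at row 1, column 2; remove that cell from P, ejecting 4. So w(3) = 4. P is now [[1], [3]].
Step i=2: Q has 2 at row 2, column 1; remove 3 from row 2 of P and reverse-bump: 3 enters row 1 and ejects 1. So w(2) = 1. P is now [[3]].
Step i=1: Q has 1 at row 1, column 1; remove that cell from P, ejecting 3. So w(1) = 3. P is now [].

So w = 3 1 4 2 5.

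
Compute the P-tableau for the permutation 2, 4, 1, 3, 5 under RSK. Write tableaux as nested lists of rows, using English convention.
P = [[1, 3, 5], [2, 4]]

Insert 2: appended to row 1. P = [[2]].
Insert 4: appended to row 1. P = [[2, 4]].
Insert 1: 1 bumps 2 from row 1; 2 starts row 2. P = [[1, 4], [2]].
Insert 3: 3 bumps 4 from row 1; 4 appends to row 2. P = [[1, 3], [2, 4]].
Insert 5: appended to row 1. P = [[1, 3, 5], [2, 4]].

So P = [[1, 3, 5], [2, 4]].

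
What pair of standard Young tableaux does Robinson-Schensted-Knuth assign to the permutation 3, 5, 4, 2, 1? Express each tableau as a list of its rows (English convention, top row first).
Insert each entry of the permutation into P by Schensted row insertion, recording in Q the position of each new cell.

Insert 3: appended to row 1. P = [[3]].
Insert 5: appended to row 1. P = [[3, 5]].
Insert 4: 4 bumps 5 from row 1; 5 starts row 2. P = [[3, 4], [5]].
Insert 2: 2 bumps 3 from row 1; 3 bumps 5 from row 2; 5 starts row 3. P = [[2, 4], [3], [5]].
Insert 1: 1 bumps 2 from row 1; 2 bumps 3 from row 2; 3 bumps 5 from row 3; 5 starts row 4. P = [[1, 4], [2], [3], [5]].

So P = [[1, 4], [2], [3], [5]], Q = [[1, 2], [3], [4], [5]].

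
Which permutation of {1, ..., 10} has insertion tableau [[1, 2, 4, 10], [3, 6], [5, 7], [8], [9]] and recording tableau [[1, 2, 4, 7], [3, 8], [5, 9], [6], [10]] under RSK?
1 9 5 8 3 2 10 7 6 4

Reverse the RSK construction: for i from n down to 1, find the cell of Q containing i, remove the entry at that cell from P, and reverse-bump it up through P; the value ejected from row 1 is w(i).

Step i=10: Q has 10 at row 5, column 1; remove 9 from row 5 of P and reverse-bump: 9 enters row 4 and ejects 8; 8 enters row 3 and ejects 7; 7 enters row 2 and ejects 6; 6 enters row 1 and ejects 4. So w(10) = 4. P is now [[1, 2, 6, 10], [3, 7], [5, 8], [9]].
Step i=9: Q has 9 at row 3, column 2; remove 8 from row 3 of P and reverse-bump: 8 enters row 2 and ejects 7; 7 enters row 1 and ejects 6. So w(9) = 6. P is now [[1, 2, 7, 10], [3, 8], [5], [9]].
Step i=8: Q has 8 at row 2, column 2; remove 8 from row 2 of P and reverse-bump: 8 enters row 1 and ejects 7. So w(8) = 7. P is now [[1, 2, 8, 10], [3], [5], [9]].
Step i=7: Q has 7 at row 1, column 4; remove that cell from P, ejecting 10. So w(7) = 10. P is now [[1, 2, 8], [3], [5], [9]].
Step i=6: Q has 6 at row 4, column 1; remove 9 from row 4 of P and reverse-bump: 9 enters row 3 and ejects 5; 5 enters row 2 and ejects 3; 3 enters row 1 and ejects 2. So w(6) = 2. P is now [[1, 3, 8], [5], [9]].
Step i=5: Q has 5 at row 3, column 1; remove 9 from row 3 of P and reverse-bump: 9 enters row 2 and ejects 5; 5 enters row 1 and ejects 3. So w(5) = 3. P is now [[1, 5, 8], [9]].
Step i=4: Q has 4 at row 1, column 3; remove that cell from P, ejecting 8. So w(4) = 8. P is now [[1, 5], [9]].
Step i=3: Q has 3 at row 2, column 1; remove 9 from row 2 of P and reverse-bump: 9 enters row 1 and ejects 5. So w(3) = 5. P is now [[1, 9]].
Step i=2: Q has 2 at row 1, column 2; remove that cell from P, ejecting 9. So w(2) = 9. P is now [[1]].
Step i=1: Q has 1 at row 1, column 1; remove that cell from P, ejecting 1. So w(1) = 1. P is now [].

So w = 1 9 5 8 3 2 10 7 6 4.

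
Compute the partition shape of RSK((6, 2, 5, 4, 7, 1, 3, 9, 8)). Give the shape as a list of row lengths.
RSK row insertion gives P = [[1, 3, 7, 8], [2, 4, 9], [5], [6]], which has shape [4, 3, 1, 1].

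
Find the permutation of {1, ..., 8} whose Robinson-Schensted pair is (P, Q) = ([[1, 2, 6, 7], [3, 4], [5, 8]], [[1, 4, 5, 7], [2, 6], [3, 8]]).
5 3 1 4 8 6 7 2

Reverse RSK: for i = n, n-1, ..., 1, locate i in Q, remove the corresponding corner cell from P, and reverse-bump its entry up through P; the value ejected from row 1 is w(i).

So w = 5 3 1 4 8 6 7 2.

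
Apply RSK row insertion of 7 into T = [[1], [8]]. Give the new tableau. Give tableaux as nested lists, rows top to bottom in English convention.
[[1, 7], [8]]

7 is larger than every entry of row 1, so it is appended to row 1. The new tableau is [[1, 7], [8]].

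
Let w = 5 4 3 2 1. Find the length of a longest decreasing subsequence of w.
5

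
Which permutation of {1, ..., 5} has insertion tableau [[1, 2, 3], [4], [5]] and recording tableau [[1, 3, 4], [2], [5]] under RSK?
5 1 2 4 3

Reverse the RSK construction: for i from n down to 1, find the cell of Q containing i, remove the entry at that cell from P, and reverse-bump it up through P; the value ejected from row 1 is w(i).

Step i=5: Q has 5 at row 3, column 1; remove 5 from row 3 of P and reverse-bump: 5 enters row 2 and ejects 4; 4 enters row 1 and ejects 3. So w(5) = 3. P is now [[1, 2, 4], [5]].
Step i=4: Q has 4 at row 1, column 3; remove that cell from P, ejecting 4. So w(4) = 4. P is now [[1, 2], [5]].
Step i=3: Q has 3 at row 1, column 2; remove that cell from P, ejecting 2. So w(3) = 2. P is now [[1], [5]].
Step i=2: Q has 2 at row 2, column 1; remove 5 from row 2 of P and reverse-bump: 5 enters row 1 and ejects 1. So w(2) = 1. P is now [[5]].
Step i=1: Q has 1 at row 1, column 1; remove that cell from P, ejecting 5. So w(1) = 5. P is now [].

So w = 5 1 2 4 3.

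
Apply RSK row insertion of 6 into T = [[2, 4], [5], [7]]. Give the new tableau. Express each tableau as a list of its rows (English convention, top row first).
[[2, 4, 6], [5], [7]]

6 is larger than every entry of row 1, so it is appended to row 1. The new tableau is [[2, 4, 6], [5], [7]].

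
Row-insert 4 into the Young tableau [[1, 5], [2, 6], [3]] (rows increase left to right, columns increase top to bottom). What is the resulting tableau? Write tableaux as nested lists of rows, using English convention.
In row 1, 4 replaces 5 (the leftmost entry greater than 4); 5 is bumped to row 2. In row 2, 5 replaces 6 (the leftmost entry greater than 5); 6 is bumped to row 3. 6 is appended to row 3. The new tableau is [[1, 4], [2, 5], [3, 6]].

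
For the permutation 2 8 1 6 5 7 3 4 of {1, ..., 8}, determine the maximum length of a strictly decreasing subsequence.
4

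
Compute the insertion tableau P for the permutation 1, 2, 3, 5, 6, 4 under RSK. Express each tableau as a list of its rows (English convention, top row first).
Insert 1: appended to row 1. P = [[1]].
Insert 2: appended to row 1. P = [[1, 2]].
Insert 3: appended to row 1. P = [[1, 2, 3]].
Insert 5: appended to row 1. P = [[1, 2, 3, 5]].
Insert 6: appended to row 1. P = [[1, 2, 3, 5, 6]].
Insert 4: 4 bumps 5 from row 1; 5 starts row 2. P = [[1, 2, 3, 4, 6], [5]].

So P = [[1, 2, 3, 4, 6], [5]].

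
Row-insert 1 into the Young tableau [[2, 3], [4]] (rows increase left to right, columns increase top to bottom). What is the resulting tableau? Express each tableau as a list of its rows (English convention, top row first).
In row 1, 1 replaces 2 (the leftmost entry greater than 1); 2 is bumped to row 2. In row 2, 2 replaces 4 (the leftmost entry greater than 2); 4 is bumped to row 3. 4 starts a new row 3. The new tableau is [[1, 3], [2], [4]].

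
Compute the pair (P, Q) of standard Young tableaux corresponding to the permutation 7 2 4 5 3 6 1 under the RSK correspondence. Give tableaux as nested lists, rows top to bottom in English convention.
P = [[1, 3, 5, 6], [2], [4], [7]], Q = [[1, 3, 4, 6], [2], [5], [7]]

Insert each entry of the permutation into P by Schensted row insertion, recording in Q the position of each new cell.

Insert 7: appended to row 1. P = [[7]].
Insert 2: 2 bumps 7 from row 1; 7 starts row 2. P = [[2], [7]].
Insert 4: appended to row 1. P = [[2, 4], [7]].
Insert 5: appended to row 1. P = [[2, 4, 5], [7]].
Insert 3: 3 bumps 4 from row 1; 4 bumps 7 from row 2; 7 starts row 3. P = [[2, 3, 5], [4], [7]].
Insert 6: appended to row 1. P = [[2, 3, 5, 6], [4], [7]].
Insert 1: 1 bumps 2 from row 1; 2 bumps 4 from row 2; 4 bumps 7 from row 3; 7 starts row 4. P = [[1, 3, 5, 6], [2], [4], [7]].

So P = [[1, 3, 5, 6], [2], [4], [7]], Q = [[1, 3, 4, 6], [2], [5], [7]].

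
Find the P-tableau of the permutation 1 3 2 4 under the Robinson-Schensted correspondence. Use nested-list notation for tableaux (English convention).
Insert 1: appended to row 1. P = [[1]].
Insert 3: appended to row 1. P = [[1, 3]].
Insert 2: 2 bumps 3 from row 1; 3 starts row 2. P = [[1, 2], [3]].
Insert 4: appended to row 1. P = [[1, 2, 4], [3]].

So P = [[1, 2, 4], [3]].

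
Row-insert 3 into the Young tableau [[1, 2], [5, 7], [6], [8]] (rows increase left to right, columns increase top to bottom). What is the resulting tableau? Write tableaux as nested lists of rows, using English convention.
3 is larger than every entry of row 1, so it is appended to row 1. The new tableau is [[1, 2, 3], [5, 7], [6], [8]].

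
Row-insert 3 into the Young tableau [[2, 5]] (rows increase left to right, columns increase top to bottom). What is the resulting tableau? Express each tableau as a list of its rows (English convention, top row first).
[[2, 3], [5]]

In row 1, 3 replaces 5 (the leftmost entry greater than 3); 5 is bumped to row 2. 5 starts a new row 2. The new tableau is [[2, 3], [5]].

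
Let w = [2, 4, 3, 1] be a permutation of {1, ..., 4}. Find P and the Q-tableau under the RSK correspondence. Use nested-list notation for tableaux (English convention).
P = [[1, 3], [2], [4]], Q = [[1, 2], [3], [4]]

Insert each entry of the permutation into P by Schensted row insertion, recording in Q the position of each new cell.

Insert 2: appended to row 1. P = [[2]], Q = [[1]].
Insert 4: appended to row 1. P = [[2, 4]], Q = [[1, 2]].
Insert 3: 3 bumps 4 from row 1; 4 starts row 2. P = [[2, 3], [4]], Q = [[1, 2], [3]].
Insert 1: 1 bumps 2 from row 1; 2 bumps 4 from row 2; 4 starts row 3. P = [[1, 3], [2], [4]], Q = [[1, 2], [3], [4]].

So P = [[1, 3], [2], [4]], Q = [[1, 2], [3], [4]].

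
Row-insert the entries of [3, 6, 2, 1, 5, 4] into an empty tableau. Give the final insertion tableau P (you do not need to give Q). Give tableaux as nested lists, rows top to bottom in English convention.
Insert 3: appended to row 1. P = [[3]].
Insert 6: appended to row 1. P = [[3, 6]].
Insert 2: 2 bumps 3 from row 1; 3 starts row 2. P = [[2, 6], [3]].
Insert 1: 1 bumps 2 from row 1; 2 bumps 3 from row 2; 3 starts row 3. P = [[1, 6], [2], [3]].
Insert 5: 5 bumps 6 from row 1; 6 appends to row 2. P = [[1, 5], [2, 6], [3]].
Insert 4: 4 bumps 5 from row 1; 5 bumps 6 from row 2; 6 appends to row 3. P = [[1, 4], [2, 5], [3, 6]].

So P = [[1, 4], [2, 5], [3, 6]].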